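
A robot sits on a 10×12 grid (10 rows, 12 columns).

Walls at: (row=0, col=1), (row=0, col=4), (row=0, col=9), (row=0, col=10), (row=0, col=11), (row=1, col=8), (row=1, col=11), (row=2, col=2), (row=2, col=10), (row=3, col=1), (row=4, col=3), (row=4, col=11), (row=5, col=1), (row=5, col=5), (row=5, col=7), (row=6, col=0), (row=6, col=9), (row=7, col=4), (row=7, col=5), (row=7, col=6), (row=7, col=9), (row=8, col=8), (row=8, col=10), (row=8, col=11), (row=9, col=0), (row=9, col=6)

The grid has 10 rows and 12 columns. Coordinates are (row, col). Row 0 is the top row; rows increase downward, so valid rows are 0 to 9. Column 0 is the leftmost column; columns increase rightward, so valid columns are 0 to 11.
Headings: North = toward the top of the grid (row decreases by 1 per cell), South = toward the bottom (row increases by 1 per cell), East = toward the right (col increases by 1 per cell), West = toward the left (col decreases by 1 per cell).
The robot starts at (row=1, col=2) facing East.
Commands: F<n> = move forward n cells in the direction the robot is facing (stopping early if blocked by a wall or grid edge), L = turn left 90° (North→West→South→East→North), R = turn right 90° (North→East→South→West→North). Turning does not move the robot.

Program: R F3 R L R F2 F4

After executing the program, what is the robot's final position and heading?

Answer: Final position: (row=1, col=0), facing West

Derivation:
Start: (row=1, col=2), facing East
  R: turn right, now facing South
  F3: move forward 0/3 (blocked), now at (row=1, col=2)
  R: turn right, now facing West
  L: turn left, now facing South
  R: turn right, now facing West
  F2: move forward 2, now at (row=1, col=0)
  F4: move forward 0/4 (blocked), now at (row=1, col=0)
Final: (row=1, col=0), facing West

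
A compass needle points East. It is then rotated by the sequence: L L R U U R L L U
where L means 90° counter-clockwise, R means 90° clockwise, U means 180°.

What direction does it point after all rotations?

Answer: Final heading: East

Derivation:
Start: East
  L (left (90° counter-clockwise)) -> North
  L (left (90° counter-clockwise)) -> West
  R (right (90° clockwise)) -> North
  U (U-turn (180°)) -> South
  U (U-turn (180°)) -> North
  R (right (90° clockwise)) -> East
  L (left (90° counter-clockwise)) -> North
  L (left (90° counter-clockwise)) -> West
  U (U-turn (180°)) -> East
Final: East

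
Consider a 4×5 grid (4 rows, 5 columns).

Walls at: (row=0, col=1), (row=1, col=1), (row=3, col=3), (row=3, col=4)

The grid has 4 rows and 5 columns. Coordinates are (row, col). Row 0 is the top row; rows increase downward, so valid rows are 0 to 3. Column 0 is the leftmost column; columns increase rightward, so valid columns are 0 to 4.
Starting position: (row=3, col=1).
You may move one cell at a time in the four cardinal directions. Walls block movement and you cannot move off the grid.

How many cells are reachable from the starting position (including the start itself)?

BFS flood-fill from (row=3, col=1):
  Distance 0: (row=3, col=1)
  Distance 1: (row=2, col=1), (row=3, col=0), (row=3, col=2)
  Distance 2: (row=2, col=0), (row=2, col=2)
  Distance 3: (row=1, col=0), (row=1, col=2), (row=2, col=3)
  Distance 4: (row=0, col=0), (row=0, col=2), (row=1, col=3), (row=2, col=4)
  Distance 5: (row=0, col=3), (row=1, col=4)
  Distance 6: (row=0, col=4)
Total reachable: 16 (grid has 16 open cells total)

Answer: Reachable cells: 16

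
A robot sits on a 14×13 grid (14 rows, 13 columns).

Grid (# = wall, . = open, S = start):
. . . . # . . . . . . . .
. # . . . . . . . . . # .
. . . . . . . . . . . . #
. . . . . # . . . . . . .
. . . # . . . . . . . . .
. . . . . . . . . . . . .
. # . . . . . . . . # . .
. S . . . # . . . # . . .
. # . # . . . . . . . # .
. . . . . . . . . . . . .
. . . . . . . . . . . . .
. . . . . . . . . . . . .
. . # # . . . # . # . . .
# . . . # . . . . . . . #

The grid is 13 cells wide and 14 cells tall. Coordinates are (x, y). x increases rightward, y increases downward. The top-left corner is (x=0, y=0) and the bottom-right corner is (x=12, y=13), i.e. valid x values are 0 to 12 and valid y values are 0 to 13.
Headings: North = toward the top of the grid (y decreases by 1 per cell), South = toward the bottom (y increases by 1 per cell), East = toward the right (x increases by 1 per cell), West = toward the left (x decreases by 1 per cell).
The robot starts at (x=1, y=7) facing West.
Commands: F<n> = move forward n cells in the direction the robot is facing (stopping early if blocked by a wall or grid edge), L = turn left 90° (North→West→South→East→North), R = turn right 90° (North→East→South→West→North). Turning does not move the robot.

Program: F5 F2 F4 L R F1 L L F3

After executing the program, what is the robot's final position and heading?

Start: (x=1, y=7), facing West
  F5: move forward 1/5 (blocked), now at (x=0, y=7)
  F2: move forward 0/2 (blocked), now at (x=0, y=7)
  F4: move forward 0/4 (blocked), now at (x=0, y=7)
  L: turn left, now facing South
  R: turn right, now facing West
  F1: move forward 0/1 (blocked), now at (x=0, y=7)
  L: turn left, now facing South
  L: turn left, now facing East
  F3: move forward 3, now at (x=3, y=7)
Final: (x=3, y=7), facing East

Answer: Final position: (x=3, y=7), facing East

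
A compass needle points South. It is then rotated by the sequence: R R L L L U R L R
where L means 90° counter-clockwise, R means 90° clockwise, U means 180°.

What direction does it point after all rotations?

Start: South
  R (right (90° clockwise)) -> West
  R (right (90° clockwise)) -> North
  L (left (90° counter-clockwise)) -> West
  L (left (90° counter-clockwise)) -> South
  L (left (90° counter-clockwise)) -> East
  U (U-turn (180°)) -> West
  R (right (90° clockwise)) -> North
  L (left (90° counter-clockwise)) -> West
  R (right (90° clockwise)) -> North
Final: North

Answer: Final heading: North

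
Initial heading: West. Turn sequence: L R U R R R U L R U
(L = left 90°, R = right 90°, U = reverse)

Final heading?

Start: West
  L (left (90° counter-clockwise)) -> South
  R (right (90° clockwise)) -> West
  U (U-turn (180°)) -> East
  R (right (90° clockwise)) -> South
  R (right (90° clockwise)) -> West
  R (right (90° clockwise)) -> North
  U (U-turn (180°)) -> South
  L (left (90° counter-clockwise)) -> East
  R (right (90° clockwise)) -> South
  U (U-turn (180°)) -> North
Final: North

Answer: Final heading: North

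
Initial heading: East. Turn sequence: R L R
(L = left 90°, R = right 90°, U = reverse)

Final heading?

Start: East
  R (right (90° clockwise)) -> South
  L (left (90° counter-clockwise)) -> East
  R (right (90° clockwise)) -> South
Final: South

Answer: Final heading: South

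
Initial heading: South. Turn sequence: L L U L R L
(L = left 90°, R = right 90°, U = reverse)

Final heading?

Answer: Final heading: East

Derivation:
Start: South
  L (left (90° counter-clockwise)) -> East
  L (left (90° counter-clockwise)) -> North
  U (U-turn (180°)) -> South
  L (left (90° counter-clockwise)) -> East
  R (right (90° clockwise)) -> South
  L (left (90° counter-clockwise)) -> East
Final: East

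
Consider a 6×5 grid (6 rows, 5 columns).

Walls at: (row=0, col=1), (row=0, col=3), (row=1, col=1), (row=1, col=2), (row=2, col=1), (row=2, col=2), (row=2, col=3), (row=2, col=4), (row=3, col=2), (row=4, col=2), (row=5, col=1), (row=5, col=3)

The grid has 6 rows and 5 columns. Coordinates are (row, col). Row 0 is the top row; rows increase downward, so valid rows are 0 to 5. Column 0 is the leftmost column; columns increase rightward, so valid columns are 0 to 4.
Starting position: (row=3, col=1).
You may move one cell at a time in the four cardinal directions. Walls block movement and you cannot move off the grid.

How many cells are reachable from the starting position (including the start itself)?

BFS flood-fill from (row=3, col=1):
  Distance 0: (row=3, col=1)
  Distance 1: (row=3, col=0), (row=4, col=1)
  Distance 2: (row=2, col=0), (row=4, col=0)
  Distance 3: (row=1, col=0), (row=5, col=0)
  Distance 4: (row=0, col=0)
Total reachable: 8 (grid has 18 open cells total)

Answer: Reachable cells: 8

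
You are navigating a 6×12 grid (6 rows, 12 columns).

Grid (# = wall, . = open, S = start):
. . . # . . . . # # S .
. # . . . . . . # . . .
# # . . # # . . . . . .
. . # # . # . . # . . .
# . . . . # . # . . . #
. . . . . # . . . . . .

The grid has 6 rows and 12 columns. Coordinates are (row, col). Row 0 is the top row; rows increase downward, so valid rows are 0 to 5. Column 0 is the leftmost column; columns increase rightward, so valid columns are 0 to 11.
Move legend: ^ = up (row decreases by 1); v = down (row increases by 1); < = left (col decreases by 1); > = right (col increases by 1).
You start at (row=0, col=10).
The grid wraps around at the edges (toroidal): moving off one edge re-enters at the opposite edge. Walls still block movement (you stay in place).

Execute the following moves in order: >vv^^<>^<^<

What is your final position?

Start: (row=0, col=10)
  > (right): (row=0, col=10) -> (row=0, col=11)
  v (down): (row=0, col=11) -> (row=1, col=11)
  v (down): (row=1, col=11) -> (row=2, col=11)
  ^ (up): (row=2, col=11) -> (row=1, col=11)
  ^ (up): (row=1, col=11) -> (row=0, col=11)
  < (left): (row=0, col=11) -> (row=0, col=10)
  > (right): (row=0, col=10) -> (row=0, col=11)
  ^ (up): (row=0, col=11) -> (row=5, col=11)
  < (left): (row=5, col=11) -> (row=5, col=10)
  ^ (up): (row=5, col=10) -> (row=4, col=10)
  < (left): (row=4, col=10) -> (row=4, col=9)
Final: (row=4, col=9)

Answer: Final position: (row=4, col=9)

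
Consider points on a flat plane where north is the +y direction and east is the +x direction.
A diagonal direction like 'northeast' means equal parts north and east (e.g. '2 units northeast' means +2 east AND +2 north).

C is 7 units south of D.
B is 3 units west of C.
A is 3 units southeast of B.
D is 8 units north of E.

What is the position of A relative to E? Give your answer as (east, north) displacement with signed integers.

Answer: A is at (east=0, north=-2) relative to E.

Derivation:
Place E at the origin (east=0, north=0).
  D is 8 units north of E: delta (east=+0, north=+8); D at (east=0, north=8).
  C is 7 units south of D: delta (east=+0, north=-7); C at (east=0, north=1).
  B is 3 units west of C: delta (east=-3, north=+0); B at (east=-3, north=1).
  A is 3 units southeast of B: delta (east=+3, north=-3); A at (east=0, north=-2).
Therefore A relative to E: (east=0, north=-2).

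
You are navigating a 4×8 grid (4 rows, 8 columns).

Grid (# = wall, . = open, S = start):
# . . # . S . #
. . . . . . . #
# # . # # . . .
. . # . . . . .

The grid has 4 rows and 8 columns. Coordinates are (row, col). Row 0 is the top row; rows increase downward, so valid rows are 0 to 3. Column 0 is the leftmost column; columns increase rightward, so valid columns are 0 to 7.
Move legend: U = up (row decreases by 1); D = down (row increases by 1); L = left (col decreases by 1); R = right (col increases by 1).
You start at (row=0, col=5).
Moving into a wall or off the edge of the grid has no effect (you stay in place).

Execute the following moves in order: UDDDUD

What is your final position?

Answer: Final position: (row=3, col=5)

Derivation:
Start: (row=0, col=5)
  U (up): blocked, stay at (row=0, col=5)
  D (down): (row=0, col=5) -> (row=1, col=5)
  D (down): (row=1, col=5) -> (row=2, col=5)
  D (down): (row=2, col=5) -> (row=3, col=5)
  U (up): (row=3, col=5) -> (row=2, col=5)
  D (down): (row=2, col=5) -> (row=3, col=5)
Final: (row=3, col=5)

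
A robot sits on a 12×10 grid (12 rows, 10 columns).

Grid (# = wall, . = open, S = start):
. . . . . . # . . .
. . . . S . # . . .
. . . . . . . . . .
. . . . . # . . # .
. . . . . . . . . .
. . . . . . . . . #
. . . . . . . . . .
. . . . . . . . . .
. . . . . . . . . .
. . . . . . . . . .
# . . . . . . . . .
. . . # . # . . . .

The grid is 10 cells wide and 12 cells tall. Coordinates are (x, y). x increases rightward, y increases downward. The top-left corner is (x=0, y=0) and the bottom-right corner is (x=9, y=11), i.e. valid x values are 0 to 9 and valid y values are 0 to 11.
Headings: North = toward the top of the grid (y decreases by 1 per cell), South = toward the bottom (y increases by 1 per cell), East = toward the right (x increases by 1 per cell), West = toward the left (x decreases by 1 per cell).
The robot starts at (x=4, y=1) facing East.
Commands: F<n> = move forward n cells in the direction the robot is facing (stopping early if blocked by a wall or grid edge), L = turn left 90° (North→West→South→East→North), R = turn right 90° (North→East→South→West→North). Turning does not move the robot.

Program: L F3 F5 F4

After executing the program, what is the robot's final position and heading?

Start: (x=4, y=1), facing East
  L: turn left, now facing North
  F3: move forward 1/3 (blocked), now at (x=4, y=0)
  F5: move forward 0/5 (blocked), now at (x=4, y=0)
  F4: move forward 0/4 (blocked), now at (x=4, y=0)
Final: (x=4, y=0), facing North

Answer: Final position: (x=4, y=0), facing North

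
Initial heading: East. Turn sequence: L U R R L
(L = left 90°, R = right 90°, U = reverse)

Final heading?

Start: East
  L (left (90° counter-clockwise)) -> North
  U (U-turn (180°)) -> South
  R (right (90° clockwise)) -> West
  R (right (90° clockwise)) -> North
  L (left (90° counter-clockwise)) -> West
Final: West

Answer: Final heading: West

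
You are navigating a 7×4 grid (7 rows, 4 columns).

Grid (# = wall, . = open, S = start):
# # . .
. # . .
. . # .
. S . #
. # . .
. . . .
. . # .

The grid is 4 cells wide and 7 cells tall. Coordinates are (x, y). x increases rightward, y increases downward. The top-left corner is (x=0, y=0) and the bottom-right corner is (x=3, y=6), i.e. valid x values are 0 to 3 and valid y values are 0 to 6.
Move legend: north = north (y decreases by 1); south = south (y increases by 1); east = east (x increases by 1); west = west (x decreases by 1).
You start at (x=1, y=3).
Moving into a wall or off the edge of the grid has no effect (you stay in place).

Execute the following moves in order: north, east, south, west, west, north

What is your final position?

Answer: Final position: (x=0, y=2)

Derivation:
Start: (x=1, y=3)
  north (north): (x=1, y=3) -> (x=1, y=2)
  east (east): blocked, stay at (x=1, y=2)
  south (south): (x=1, y=2) -> (x=1, y=3)
  west (west): (x=1, y=3) -> (x=0, y=3)
  west (west): blocked, stay at (x=0, y=3)
  north (north): (x=0, y=3) -> (x=0, y=2)
Final: (x=0, y=2)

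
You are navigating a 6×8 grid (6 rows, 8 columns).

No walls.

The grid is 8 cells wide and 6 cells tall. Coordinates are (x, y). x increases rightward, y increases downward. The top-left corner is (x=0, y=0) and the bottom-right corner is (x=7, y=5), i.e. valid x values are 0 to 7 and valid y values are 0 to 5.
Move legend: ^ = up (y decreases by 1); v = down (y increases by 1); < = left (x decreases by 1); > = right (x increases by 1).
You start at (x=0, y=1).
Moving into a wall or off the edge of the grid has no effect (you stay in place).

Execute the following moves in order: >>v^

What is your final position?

Start: (x=0, y=1)
  > (right): (x=0, y=1) -> (x=1, y=1)
  > (right): (x=1, y=1) -> (x=2, y=1)
  v (down): (x=2, y=1) -> (x=2, y=2)
  ^ (up): (x=2, y=2) -> (x=2, y=1)
Final: (x=2, y=1)

Answer: Final position: (x=2, y=1)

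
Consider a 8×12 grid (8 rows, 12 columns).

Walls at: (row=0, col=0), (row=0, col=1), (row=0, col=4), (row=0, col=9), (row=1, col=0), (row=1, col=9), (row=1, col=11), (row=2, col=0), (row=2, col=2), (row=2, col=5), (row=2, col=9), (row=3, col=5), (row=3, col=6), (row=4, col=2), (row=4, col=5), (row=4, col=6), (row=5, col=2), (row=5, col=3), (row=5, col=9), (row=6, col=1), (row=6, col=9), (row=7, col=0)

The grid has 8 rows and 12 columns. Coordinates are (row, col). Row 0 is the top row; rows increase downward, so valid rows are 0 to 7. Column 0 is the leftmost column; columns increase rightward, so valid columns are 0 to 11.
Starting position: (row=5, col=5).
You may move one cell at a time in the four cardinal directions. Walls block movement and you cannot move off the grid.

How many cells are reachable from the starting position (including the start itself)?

BFS flood-fill from (row=5, col=5):
  Distance 0: (row=5, col=5)
  Distance 1: (row=5, col=4), (row=5, col=6), (row=6, col=5)
  Distance 2: (row=4, col=4), (row=5, col=7), (row=6, col=4), (row=6, col=6), (row=7, col=5)
  Distance 3: (row=3, col=4), (row=4, col=3), (row=4, col=7), (row=5, col=8), (row=6, col=3), (row=6, col=7), (row=7, col=4), (row=7, col=6)
  Distance 4: (row=2, col=4), (row=3, col=3), (row=3, col=7), (row=4, col=8), (row=6, col=2), (row=6, col=8), (row=7, col=3), (row=7, col=7)
  Distance 5: (row=1, col=4), (row=2, col=3), (row=2, col=7), (row=3, col=2), (row=3, col=8), (row=4, col=9), (row=7, col=2), (row=7, col=8)
  Distance 6: (row=1, col=3), (row=1, col=5), (row=1, col=7), (row=2, col=6), (row=2, col=8), (row=3, col=1), (row=3, col=9), (row=4, col=10), (row=7, col=1), (row=7, col=9)
  Distance 7: (row=0, col=3), (row=0, col=5), (row=0, col=7), (row=1, col=2), (row=1, col=6), (row=1, col=8), (row=2, col=1), (row=3, col=0), (row=3, col=10), (row=4, col=1), (row=4, col=11), (row=5, col=10), (row=7, col=10)
  Distance 8: (row=0, col=2), (row=0, col=6), (row=0, col=8), (row=1, col=1), (row=2, col=10), (row=3, col=11), (row=4, col=0), (row=5, col=1), (row=5, col=11), (row=6, col=10), (row=7, col=11)
  Distance 9: (row=1, col=10), (row=2, col=11), (row=5, col=0), (row=6, col=11)
  Distance 10: (row=0, col=10), (row=6, col=0)
  Distance 11: (row=0, col=11)
Total reachable: 74 (grid has 74 open cells total)

Answer: Reachable cells: 74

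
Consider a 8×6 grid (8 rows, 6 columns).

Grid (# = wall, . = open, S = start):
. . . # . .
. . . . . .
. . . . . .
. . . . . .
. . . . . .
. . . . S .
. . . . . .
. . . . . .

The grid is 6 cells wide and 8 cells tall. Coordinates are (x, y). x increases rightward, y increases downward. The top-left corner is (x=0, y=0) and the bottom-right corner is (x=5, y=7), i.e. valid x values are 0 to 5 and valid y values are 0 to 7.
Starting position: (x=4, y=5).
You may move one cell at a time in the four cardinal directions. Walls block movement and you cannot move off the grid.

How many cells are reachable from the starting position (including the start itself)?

Answer: Reachable cells: 47

Derivation:
BFS flood-fill from (x=4, y=5):
  Distance 0: (x=4, y=5)
  Distance 1: (x=4, y=4), (x=3, y=5), (x=5, y=5), (x=4, y=6)
  Distance 2: (x=4, y=3), (x=3, y=4), (x=5, y=4), (x=2, y=5), (x=3, y=6), (x=5, y=6), (x=4, y=7)
  Distance 3: (x=4, y=2), (x=3, y=3), (x=5, y=3), (x=2, y=4), (x=1, y=5), (x=2, y=6), (x=3, y=7), (x=5, y=7)
  Distance 4: (x=4, y=1), (x=3, y=2), (x=5, y=2), (x=2, y=3), (x=1, y=4), (x=0, y=5), (x=1, y=6), (x=2, y=7)
  Distance 5: (x=4, y=0), (x=3, y=1), (x=5, y=1), (x=2, y=2), (x=1, y=3), (x=0, y=4), (x=0, y=6), (x=1, y=7)
  Distance 6: (x=5, y=0), (x=2, y=1), (x=1, y=2), (x=0, y=3), (x=0, y=7)
  Distance 7: (x=2, y=0), (x=1, y=1), (x=0, y=2)
  Distance 8: (x=1, y=0), (x=0, y=1)
  Distance 9: (x=0, y=0)
Total reachable: 47 (grid has 47 open cells total)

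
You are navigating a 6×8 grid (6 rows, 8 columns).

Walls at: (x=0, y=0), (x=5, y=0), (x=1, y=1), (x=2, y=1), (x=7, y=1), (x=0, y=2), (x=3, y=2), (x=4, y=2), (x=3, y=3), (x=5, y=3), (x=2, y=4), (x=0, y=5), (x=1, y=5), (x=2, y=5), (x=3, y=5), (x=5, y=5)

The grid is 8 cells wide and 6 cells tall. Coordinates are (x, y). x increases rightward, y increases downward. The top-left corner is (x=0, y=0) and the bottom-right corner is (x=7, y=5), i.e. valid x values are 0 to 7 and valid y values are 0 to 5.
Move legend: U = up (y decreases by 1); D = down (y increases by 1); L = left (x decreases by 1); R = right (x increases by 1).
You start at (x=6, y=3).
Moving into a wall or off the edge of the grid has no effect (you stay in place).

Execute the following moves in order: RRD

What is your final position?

Start: (x=6, y=3)
  R (right): (x=6, y=3) -> (x=7, y=3)
  R (right): blocked, stay at (x=7, y=3)
  D (down): (x=7, y=3) -> (x=7, y=4)
Final: (x=7, y=4)

Answer: Final position: (x=7, y=4)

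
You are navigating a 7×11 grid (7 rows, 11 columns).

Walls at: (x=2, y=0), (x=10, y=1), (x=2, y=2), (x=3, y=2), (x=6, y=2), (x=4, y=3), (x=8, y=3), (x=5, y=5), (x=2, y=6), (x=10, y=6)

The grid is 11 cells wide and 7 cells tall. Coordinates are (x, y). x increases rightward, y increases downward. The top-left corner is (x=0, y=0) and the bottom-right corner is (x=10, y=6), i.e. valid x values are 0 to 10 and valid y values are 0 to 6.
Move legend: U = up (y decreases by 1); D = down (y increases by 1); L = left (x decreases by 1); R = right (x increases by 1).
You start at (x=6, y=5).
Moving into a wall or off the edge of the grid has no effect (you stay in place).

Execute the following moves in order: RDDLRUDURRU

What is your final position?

Start: (x=6, y=5)
  R (right): (x=6, y=5) -> (x=7, y=5)
  D (down): (x=7, y=5) -> (x=7, y=6)
  D (down): blocked, stay at (x=7, y=6)
  L (left): (x=7, y=6) -> (x=6, y=6)
  R (right): (x=6, y=6) -> (x=7, y=6)
  U (up): (x=7, y=6) -> (x=7, y=5)
  D (down): (x=7, y=5) -> (x=7, y=6)
  U (up): (x=7, y=6) -> (x=7, y=5)
  R (right): (x=7, y=5) -> (x=8, y=5)
  R (right): (x=8, y=5) -> (x=9, y=5)
  U (up): (x=9, y=5) -> (x=9, y=4)
Final: (x=9, y=4)

Answer: Final position: (x=9, y=4)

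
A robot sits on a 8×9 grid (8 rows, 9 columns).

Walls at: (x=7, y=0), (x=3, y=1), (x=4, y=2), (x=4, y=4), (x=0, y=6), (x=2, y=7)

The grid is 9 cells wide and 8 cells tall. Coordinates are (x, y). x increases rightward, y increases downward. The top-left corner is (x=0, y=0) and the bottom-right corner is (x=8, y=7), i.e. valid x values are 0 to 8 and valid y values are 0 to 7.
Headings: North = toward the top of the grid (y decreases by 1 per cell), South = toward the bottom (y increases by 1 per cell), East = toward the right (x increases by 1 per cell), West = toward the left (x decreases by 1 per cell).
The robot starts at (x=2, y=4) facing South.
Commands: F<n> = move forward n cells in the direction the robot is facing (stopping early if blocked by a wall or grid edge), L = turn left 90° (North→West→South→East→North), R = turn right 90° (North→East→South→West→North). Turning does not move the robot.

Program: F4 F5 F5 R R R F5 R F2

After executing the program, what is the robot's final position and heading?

Answer: Final position: (x=7, y=7), facing South

Derivation:
Start: (x=2, y=4), facing South
  F4: move forward 2/4 (blocked), now at (x=2, y=6)
  F5: move forward 0/5 (blocked), now at (x=2, y=6)
  F5: move forward 0/5 (blocked), now at (x=2, y=6)
  R: turn right, now facing West
  R: turn right, now facing North
  R: turn right, now facing East
  F5: move forward 5, now at (x=7, y=6)
  R: turn right, now facing South
  F2: move forward 1/2 (blocked), now at (x=7, y=7)
Final: (x=7, y=7), facing South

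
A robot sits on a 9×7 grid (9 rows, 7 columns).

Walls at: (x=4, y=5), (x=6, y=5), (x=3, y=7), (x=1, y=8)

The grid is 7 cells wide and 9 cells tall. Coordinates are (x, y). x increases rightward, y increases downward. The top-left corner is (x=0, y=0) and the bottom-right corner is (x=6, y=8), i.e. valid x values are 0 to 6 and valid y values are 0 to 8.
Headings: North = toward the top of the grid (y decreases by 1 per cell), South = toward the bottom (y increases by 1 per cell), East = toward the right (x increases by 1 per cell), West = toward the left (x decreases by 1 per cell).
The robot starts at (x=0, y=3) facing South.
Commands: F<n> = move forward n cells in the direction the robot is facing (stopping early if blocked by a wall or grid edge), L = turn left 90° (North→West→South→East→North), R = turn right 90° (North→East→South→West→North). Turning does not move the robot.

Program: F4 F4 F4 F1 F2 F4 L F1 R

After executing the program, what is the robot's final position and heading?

Answer: Final position: (x=0, y=8), facing South

Derivation:
Start: (x=0, y=3), facing South
  F4: move forward 4, now at (x=0, y=7)
  F4: move forward 1/4 (blocked), now at (x=0, y=8)
  F4: move forward 0/4 (blocked), now at (x=0, y=8)
  F1: move forward 0/1 (blocked), now at (x=0, y=8)
  F2: move forward 0/2 (blocked), now at (x=0, y=8)
  F4: move forward 0/4 (blocked), now at (x=0, y=8)
  L: turn left, now facing East
  F1: move forward 0/1 (blocked), now at (x=0, y=8)
  R: turn right, now facing South
Final: (x=0, y=8), facing South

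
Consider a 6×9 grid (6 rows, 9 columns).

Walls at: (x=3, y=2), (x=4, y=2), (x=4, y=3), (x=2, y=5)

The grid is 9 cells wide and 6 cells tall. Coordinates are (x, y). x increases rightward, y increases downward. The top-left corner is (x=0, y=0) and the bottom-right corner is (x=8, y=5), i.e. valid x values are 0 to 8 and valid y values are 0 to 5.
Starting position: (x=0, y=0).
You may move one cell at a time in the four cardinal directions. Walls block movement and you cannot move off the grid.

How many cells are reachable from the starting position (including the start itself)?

BFS flood-fill from (x=0, y=0):
  Distance 0: (x=0, y=0)
  Distance 1: (x=1, y=0), (x=0, y=1)
  Distance 2: (x=2, y=0), (x=1, y=1), (x=0, y=2)
  Distance 3: (x=3, y=0), (x=2, y=1), (x=1, y=2), (x=0, y=3)
  Distance 4: (x=4, y=0), (x=3, y=1), (x=2, y=2), (x=1, y=3), (x=0, y=4)
  Distance 5: (x=5, y=0), (x=4, y=1), (x=2, y=3), (x=1, y=4), (x=0, y=5)
  Distance 6: (x=6, y=0), (x=5, y=1), (x=3, y=3), (x=2, y=4), (x=1, y=5)
  Distance 7: (x=7, y=0), (x=6, y=1), (x=5, y=2), (x=3, y=4)
  Distance 8: (x=8, y=0), (x=7, y=1), (x=6, y=2), (x=5, y=3), (x=4, y=4), (x=3, y=5)
  Distance 9: (x=8, y=1), (x=7, y=2), (x=6, y=3), (x=5, y=4), (x=4, y=5)
  Distance 10: (x=8, y=2), (x=7, y=3), (x=6, y=4), (x=5, y=5)
  Distance 11: (x=8, y=3), (x=7, y=4), (x=6, y=5)
  Distance 12: (x=8, y=4), (x=7, y=5)
  Distance 13: (x=8, y=5)
Total reachable: 50 (grid has 50 open cells total)

Answer: Reachable cells: 50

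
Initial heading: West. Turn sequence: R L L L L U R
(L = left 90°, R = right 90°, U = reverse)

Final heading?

Start: West
  R (right (90° clockwise)) -> North
  L (left (90° counter-clockwise)) -> West
  L (left (90° counter-clockwise)) -> South
  L (left (90° counter-clockwise)) -> East
  L (left (90° counter-clockwise)) -> North
  U (U-turn (180°)) -> South
  R (right (90° clockwise)) -> West
Final: West

Answer: Final heading: West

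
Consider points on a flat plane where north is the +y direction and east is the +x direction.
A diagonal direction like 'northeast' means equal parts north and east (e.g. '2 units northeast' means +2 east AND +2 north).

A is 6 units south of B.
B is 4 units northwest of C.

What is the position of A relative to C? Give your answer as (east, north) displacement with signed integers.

Answer: A is at (east=-4, north=-2) relative to C.

Derivation:
Place C at the origin (east=0, north=0).
  B is 4 units northwest of C: delta (east=-4, north=+4); B at (east=-4, north=4).
  A is 6 units south of B: delta (east=+0, north=-6); A at (east=-4, north=-2).
Therefore A relative to C: (east=-4, north=-2).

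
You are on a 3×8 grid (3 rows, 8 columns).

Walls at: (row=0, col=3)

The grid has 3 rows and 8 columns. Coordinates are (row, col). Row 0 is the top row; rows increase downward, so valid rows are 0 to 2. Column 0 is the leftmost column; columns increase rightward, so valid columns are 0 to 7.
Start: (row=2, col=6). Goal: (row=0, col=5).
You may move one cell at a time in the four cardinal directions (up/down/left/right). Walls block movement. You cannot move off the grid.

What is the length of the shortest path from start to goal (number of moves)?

Answer: Shortest path length: 3

Derivation:
BFS from (row=2, col=6) until reaching (row=0, col=5):
  Distance 0: (row=2, col=6)
  Distance 1: (row=1, col=6), (row=2, col=5), (row=2, col=7)
  Distance 2: (row=0, col=6), (row=1, col=5), (row=1, col=7), (row=2, col=4)
  Distance 3: (row=0, col=5), (row=0, col=7), (row=1, col=4), (row=2, col=3)  <- goal reached here
One shortest path (3 moves): (row=2, col=6) -> (row=2, col=5) -> (row=1, col=5) -> (row=0, col=5)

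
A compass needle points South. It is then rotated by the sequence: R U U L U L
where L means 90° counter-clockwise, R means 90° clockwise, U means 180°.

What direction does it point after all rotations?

Start: South
  R (right (90° clockwise)) -> West
  U (U-turn (180°)) -> East
  U (U-turn (180°)) -> West
  L (left (90° counter-clockwise)) -> South
  U (U-turn (180°)) -> North
  L (left (90° counter-clockwise)) -> West
Final: West

Answer: Final heading: West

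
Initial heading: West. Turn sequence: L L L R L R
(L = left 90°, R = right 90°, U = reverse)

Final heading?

Start: West
  L (left (90° counter-clockwise)) -> South
  L (left (90° counter-clockwise)) -> East
  L (left (90° counter-clockwise)) -> North
  R (right (90° clockwise)) -> East
  L (left (90° counter-clockwise)) -> North
  R (right (90° clockwise)) -> East
Final: East

Answer: Final heading: East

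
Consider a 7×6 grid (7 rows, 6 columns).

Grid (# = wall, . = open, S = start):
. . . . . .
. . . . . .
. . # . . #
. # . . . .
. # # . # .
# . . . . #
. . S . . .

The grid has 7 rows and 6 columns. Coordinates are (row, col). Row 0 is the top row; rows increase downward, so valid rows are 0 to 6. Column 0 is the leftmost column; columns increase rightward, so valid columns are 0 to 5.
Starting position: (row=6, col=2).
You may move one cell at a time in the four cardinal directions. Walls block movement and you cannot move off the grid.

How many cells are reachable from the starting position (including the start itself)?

Answer: Reachable cells: 34

Derivation:
BFS flood-fill from (row=6, col=2):
  Distance 0: (row=6, col=2)
  Distance 1: (row=5, col=2), (row=6, col=1), (row=6, col=3)
  Distance 2: (row=5, col=1), (row=5, col=3), (row=6, col=0), (row=6, col=4)
  Distance 3: (row=4, col=3), (row=5, col=4), (row=6, col=5)
  Distance 4: (row=3, col=3)
  Distance 5: (row=2, col=3), (row=3, col=2), (row=3, col=4)
  Distance 6: (row=1, col=3), (row=2, col=4), (row=3, col=5)
  Distance 7: (row=0, col=3), (row=1, col=2), (row=1, col=4), (row=4, col=5)
  Distance 8: (row=0, col=2), (row=0, col=4), (row=1, col=1), (row=1, col=5)
  Distance 9: (row=0, col=1), (row=0, col=5), (row=1, col=0), (row=2, col=1)
  Distance 10: (row=0, col=0), (row=2, col=0)
  Distance 11: (row=3, col=0)
  Distance 12: (row=4, col=0)
Total reachable: 34 (grid has 34 open cells total)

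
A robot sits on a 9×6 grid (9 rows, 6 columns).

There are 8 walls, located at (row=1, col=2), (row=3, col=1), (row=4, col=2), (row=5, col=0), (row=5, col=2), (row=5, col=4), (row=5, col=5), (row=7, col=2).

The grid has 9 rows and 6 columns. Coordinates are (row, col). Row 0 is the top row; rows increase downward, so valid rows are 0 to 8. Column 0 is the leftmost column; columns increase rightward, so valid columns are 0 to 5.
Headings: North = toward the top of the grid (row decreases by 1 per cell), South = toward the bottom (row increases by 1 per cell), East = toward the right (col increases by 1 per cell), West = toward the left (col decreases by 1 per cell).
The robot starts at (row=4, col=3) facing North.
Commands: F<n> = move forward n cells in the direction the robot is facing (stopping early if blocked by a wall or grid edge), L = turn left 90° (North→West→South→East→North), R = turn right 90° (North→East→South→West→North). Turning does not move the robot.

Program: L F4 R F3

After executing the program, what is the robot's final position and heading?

Start: (row=4, col=3), facing North
  L: turn left, now facing West
  F4: move forward 0/4 (blocked), now at (row=4, col=3)
  R: turn right, now facing North
  F3: move forward 3, now at (row=1, col=3)
Final: (row=1, col=3), facing North

Answer: Final position: (row=1, col=3), facing North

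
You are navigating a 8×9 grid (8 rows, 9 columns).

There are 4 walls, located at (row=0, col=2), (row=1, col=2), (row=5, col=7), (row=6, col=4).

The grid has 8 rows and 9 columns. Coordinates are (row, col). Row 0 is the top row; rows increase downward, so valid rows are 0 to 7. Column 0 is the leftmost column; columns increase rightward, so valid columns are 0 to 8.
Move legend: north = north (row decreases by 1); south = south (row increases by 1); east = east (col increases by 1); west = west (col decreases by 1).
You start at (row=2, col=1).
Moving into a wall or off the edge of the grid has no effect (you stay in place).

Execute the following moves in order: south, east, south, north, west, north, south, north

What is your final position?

Answer: Final position: (row=2, col=1)

Derivation:
Start: (row=2, col=1)
  south (south): (row=2, col=1) -> (row=3, col=1)
  east (east): (row=3, col=1) -> (row=3, col=2)
  south (south): (row=3, col=2) -> (row=4, col=2)
  north (north): (row=4, col=2) -> (row=3, col=2)
  west (west): (row=3, col=2) -> (row=3, col=1)
  north (north): (row=3, col=1) -> (row=2, col=1)
  south (south): (row=2, col=1) -> (row=3, col=1)
  north (north): (row=3, col=1) -> (row=2, col=1)
Final: (row=2, col=1)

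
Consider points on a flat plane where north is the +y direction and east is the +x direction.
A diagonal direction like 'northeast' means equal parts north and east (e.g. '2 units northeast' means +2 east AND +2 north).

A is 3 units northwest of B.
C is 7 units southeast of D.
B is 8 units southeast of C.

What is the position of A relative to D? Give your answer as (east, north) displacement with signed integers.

Place D at the origin (east=0, north=0).
  C is 7 units southeast of D: delta (east=+7, north=-7); C at (east=7, north=-7).
  B is 8 units southeast of C: delta (east=+8, north=-8); B at (east=15, north=-15).
  A is 3 units northwest of B: delta (east=-3, north=+3); A at (east=12, north=-12).
Therefore A relative to D: (east=12, north=-12).

Answer: A is at (east=12, north=-12) relative to D.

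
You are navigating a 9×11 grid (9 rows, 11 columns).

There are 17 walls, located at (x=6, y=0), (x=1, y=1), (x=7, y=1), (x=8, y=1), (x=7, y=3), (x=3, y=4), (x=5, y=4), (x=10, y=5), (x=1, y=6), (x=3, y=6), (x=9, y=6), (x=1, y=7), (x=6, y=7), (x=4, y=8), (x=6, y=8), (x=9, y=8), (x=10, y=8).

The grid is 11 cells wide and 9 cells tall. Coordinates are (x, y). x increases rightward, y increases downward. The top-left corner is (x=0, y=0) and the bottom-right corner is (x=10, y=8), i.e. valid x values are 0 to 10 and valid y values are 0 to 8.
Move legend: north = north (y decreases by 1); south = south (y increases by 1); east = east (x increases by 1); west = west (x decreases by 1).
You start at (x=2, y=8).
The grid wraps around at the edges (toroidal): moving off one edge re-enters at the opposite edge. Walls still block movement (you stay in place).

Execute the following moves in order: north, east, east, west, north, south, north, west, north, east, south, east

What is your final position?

Start: (x=2, y=8)
  north (north): (x=2, y=8) -> (x=2, y=7)
  east (east): (x=2, y=7) -> (x=3, y=7)
  east (east): (x=3, y=7) -> (x=4, y=7)
  west (west): (x=4, y=7) -> (x=3, y=7)
  north (north): blocked, stay at (x=3, y=7)
  south (south): (x=3, y=7) -> (x=3, y=8)
  north (north): (x=3, y=8) -> (x=3, y=7)
  west (west): (x=3, y=7) -> (x=2, y=7)
  north (north): (x=2, y=7) -> (x=2, y=6)
  east (east): blocked, stay at (x=2, y=6)
  south (south): (x=2, y=6) -> (x=2, y=7)
  east (east): (x=2, y=7) -> (x=3, y=7)
Final: (x=3, y=7)

Answer: Final position: (x=3, y=7)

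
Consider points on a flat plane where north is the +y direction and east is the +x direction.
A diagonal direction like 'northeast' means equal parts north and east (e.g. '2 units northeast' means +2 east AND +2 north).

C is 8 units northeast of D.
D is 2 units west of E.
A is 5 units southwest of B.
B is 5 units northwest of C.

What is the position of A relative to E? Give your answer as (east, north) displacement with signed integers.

Place E at the origin (east=0, north=0).
  D is 2 units west of E: delta (east=-2, north=+0); D at (east=-2, north=0).
  C is 8 units northeast of D: delta (east=+8, north=+8); C at (east=6, north=8).
  B is 5 units northwest of C: delta (east=-5, north=+5); B at (east=1, north=13).
  A is 5 units southwest of B: delta (east=-5, north=-5); A at (east=-4, north=8).
Therefore A relative to E: (east=-4, north=8).

Answer: A is at (east=-4, north=8) relative to E.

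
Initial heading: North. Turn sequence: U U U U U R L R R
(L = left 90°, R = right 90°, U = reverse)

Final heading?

Start: North
  U (U-turn (180°)) -> South
  U (U-turn (180°)) -> North
  U (U-turn (180°)) -> South
  U (U-turn (180°)) -> North
  U (U-turn (180°)) -> South
  R (right (90° clockwise)) -> West
  L (left (90° counter-clockwise)) -> South
  R (right (90° clockwise)) -> West
  R (right (90° clockwise)) -> North
Final: North

Answer: Final heading: North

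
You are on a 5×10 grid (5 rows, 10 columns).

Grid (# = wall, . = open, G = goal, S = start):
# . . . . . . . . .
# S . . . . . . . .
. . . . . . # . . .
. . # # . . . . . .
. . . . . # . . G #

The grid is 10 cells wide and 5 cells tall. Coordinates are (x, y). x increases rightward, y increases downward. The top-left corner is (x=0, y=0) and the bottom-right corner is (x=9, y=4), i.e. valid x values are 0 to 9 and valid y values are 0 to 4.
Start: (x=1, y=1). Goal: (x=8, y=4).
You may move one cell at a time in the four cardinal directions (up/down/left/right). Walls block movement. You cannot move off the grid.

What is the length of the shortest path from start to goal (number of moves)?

Answer: Shortest path length: 10

Derivation:
BFS from (x=1, y=1) until reaching (x=8, y=4):
  Distance 0: (x=1, y=1)
  Distance 1: (x=1, y=0), (x=2, y=1), (x=1, y=2)
  Distance 2: (x=2, y=0), (x=3, y=1), (x=0, y=2), (x=2, y=2), (x=1, y=3)
  Distance 3: (x=3, y=0), (x=4, y=1), (x=3, y=2), (x=0, y=3), (x=1, y=4)
  Distance 4: (x=4, y=0), (x=5, y=1), (x=4, y=2), (x=0, y=4), (x=2, y=4)
  Distance 5: (x=5, y=0), (x=6, y=1), (x=5, y=2), (x=4, y=3), (x=3, y=4)
  Distance 6: (x=6, y=0), (x=7, y=1), (x=5, y=3), (x=4, y=4)
  Distance 7: (x=7, y=0), (x=8, y=1), (x=7, y=2), (x=6, y=3)
  Distance 8: (x=8, y=0), (x=9, y=1), (x=8, y=2), (x=7, y=3), (x=6, y=4)
  Distance 9: (x=9, y=0), (x=9, y=2), (x=8, y=3), (x=7, y=4)
  Distance 10: (x=9, y=3), (x=8, y=4)  <- goal reached here
One shortest path (10 moves): (x=1, y=1) -> (x=2, y=1) -> (x=3, y=1) -> (x=4, y=1) -> (x=5, y=1) -> (x=6, y=1) -> (x=7, y=1) -> (x=8, y=1) -> (x=8, y=2) -> (x=8, y=3) -> (x=8, y=4)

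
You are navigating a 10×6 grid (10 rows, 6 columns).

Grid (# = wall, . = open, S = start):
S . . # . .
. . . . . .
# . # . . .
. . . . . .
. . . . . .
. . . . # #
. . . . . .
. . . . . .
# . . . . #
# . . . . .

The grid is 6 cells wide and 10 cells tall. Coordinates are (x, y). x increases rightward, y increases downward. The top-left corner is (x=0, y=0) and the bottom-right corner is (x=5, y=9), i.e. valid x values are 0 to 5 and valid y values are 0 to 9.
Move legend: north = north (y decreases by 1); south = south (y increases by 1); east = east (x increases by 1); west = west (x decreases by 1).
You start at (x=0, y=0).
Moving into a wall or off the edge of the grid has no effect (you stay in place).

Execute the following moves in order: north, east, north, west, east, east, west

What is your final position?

Answer: Final position: (x=1, y=0)

Derivation:
Start: (x=0, y=0)
  north (north): blocked, stay at (x=0, y=0)
  east (east): (x=0, y=0) -> (x=1, y=0)
  north (north): blocked, stay at (x=1, y=0)
  west (west): (x=1, y=0) -> (x=0, y=0)
  east (east): (x=0, y=0) -> (x=1, y=0)
  east (east): (x=1, y=0) -> (x=2, y=0)
  west (west): (x=2, y=0) -> (x=1, y=0)
Final: (x=1, y=0)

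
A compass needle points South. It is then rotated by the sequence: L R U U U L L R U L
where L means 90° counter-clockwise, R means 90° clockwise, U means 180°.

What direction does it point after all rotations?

Answer: Final heading: North

Derivation:
Start: South
  L (left (90° counter-clockwise)) -> East
  R (right (90° clockwise)) -> South
  U (U-turn (180°)) -> North
  U (U-turn (180°)) -> South
  U (U-turn (180°)) -> North
  L (left (90° counter-clockwise)) -> West
  L (left (90° counter-clockwise)) -> South
  R (right (90° clockwise)) -> West
  U (U-turn (180°)) -> East
  L (left (90° counter-clockwise)) -> North
Final: North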